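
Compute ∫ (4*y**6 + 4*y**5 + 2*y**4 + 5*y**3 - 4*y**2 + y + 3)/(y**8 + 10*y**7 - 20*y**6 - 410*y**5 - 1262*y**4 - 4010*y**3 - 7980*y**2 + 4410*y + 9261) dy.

Factor the denominator: (y - 7)*(y - 1)*(y + 1)*(y + 3)*(y + 7)**2*(y**2 + 9).
Partial-fraction decomposition: (339*y - 82)/(6728*(y**2 + 9)) - 49526035/(759564288*(y + 7)) + 406255/(155904*(y + 7)**2) - 43/(512*(y + 3)) - 1/(2304*(y + 1)) - 1/(2048*(y - 1)) + 36277/(363776*(y - 7)).
Integrate each term; A/(y−a) gives A·log|y−a|; the (By+D)/(y²+p²) term gives a log and an atan.

36277*log(y - 7)/363776 - log(y - 1)/2048 - log(y + 1)/2304 - 43*log(y + 3)/512 - 49526035*log(y + 7)/759564288 + 339*log(y**2 + 9)/13456 - 41*atan(y/3)/10092 - 406255/(155904*y + 1091328) + C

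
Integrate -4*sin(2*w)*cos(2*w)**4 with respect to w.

Let u = cos(2*w), so du = (-2*sin(2*w)) dw.
Rewriting, the integral becomes 2·∫ u^4 du = 2·u^5/5.
Substituting back, u = cos(2*w).

2*cos(2*w)**5/5 + C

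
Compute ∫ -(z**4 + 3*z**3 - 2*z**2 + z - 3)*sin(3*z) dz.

Use integration by parts with u = z**4 + 3*z**3 - 2*z**2 + z - 3, dv = -sin(3*z) dz, so v = cos(3*z)/3.
Apply parts 4 times (tabular method): alternate signs, differentiate u down to 0, integrate dv up.

z**4*cos(3*z)/3 - 4*z**3*sin(3*z)/9 + z**3*cos(3*z) - z**2*sin(3*z) - 10*z**2*cos(3*z)/9 + 20*z*sin(3*z)/27 - z*cos(3*z)/3 + sin(3*z)/9 - 61*cos(3*z)/81 + C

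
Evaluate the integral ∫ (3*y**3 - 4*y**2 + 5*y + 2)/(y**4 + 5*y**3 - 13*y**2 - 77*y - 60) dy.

Factor the denominator: (y - 4)*(y + 1)*(y + 3)*(y + 5).
Partial-fraction decomposition: 83/(12*(y + 5)) - 65/(14*(y + 3)) + 1/(4*(y + 1)) + 10/(21*(y - 4)).
Integrate each term: A/(y−a) contributes A·log|y−a|.

10*log(y - 4)/21 + log(y + 1)/4 - 65*log(y + 3)/14 + 83*log(y + 5)/12 + C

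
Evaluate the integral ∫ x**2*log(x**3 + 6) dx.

x**3*log(x**3 + 6)/3 - x**3/3 + 2*log(x**3 + 6) + C

Let u = x**3 + 6, so du = (3*x**2) dx.
The integral becomes (1/3)·∫ log(u) du; integrate by parts with u′=log(u), dv′=du.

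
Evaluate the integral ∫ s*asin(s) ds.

s**2*asin(s)/2 + s*sqrt(-s**2 + 1)/4 - asin(s)/4 + C

Use integration by parts with u = arcsin(s), dv = s ds.
Then du = 1/sqrt(-s**2 + 1) ds.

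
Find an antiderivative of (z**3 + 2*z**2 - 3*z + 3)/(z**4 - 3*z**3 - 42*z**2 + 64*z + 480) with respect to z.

Factor the denominator: (z - 6)*(z - 5)*(z + 4)**2.
Partial-fraction decomposition: 2287/(8100*(z + 4)) - 17/(90*(z + 4)**2) - 163/(81*(z - 5)) + 273/(100*(z - 6)).
Integrate each term; A/(z−a) gives A·log|z−a|; A/(z−a)² gives −A/(z−a).

273*log(z - 6)/100 - 163*log(z - 5)/81 + 2287*log(z + 4)/8100 + 17/(90*z + 360) + C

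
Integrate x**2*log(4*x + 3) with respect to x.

x**3*log(4*x + 3)/3 - x**3/9 + x**2/8 - 3*x/16 + 9*log(4*x + 3)/64 + C

Use integration by parts with u = log(4*x + 3), dv = x**2 dx.
Then du = 4/(4*x + 3) dx and v = x**3/3.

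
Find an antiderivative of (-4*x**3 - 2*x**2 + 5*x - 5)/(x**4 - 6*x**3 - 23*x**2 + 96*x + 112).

-60*log(x - 7)/11 + 91*log(x - 4)/40 - log(x + 1)/15 - 199*log(x + 4)/264 + C

Factor the denominator: (x - 7)*(x - 4)*(x + 1)*(x + 4).
Partial-fraction decomposition: -199/(264*(x + 4)) - 1/(15*(x + 1)) + 91/(40*(x - 4)) - 60/(11*(x - 7)).
Integrate each term: A/(x−a) contributes A·log|x−a|.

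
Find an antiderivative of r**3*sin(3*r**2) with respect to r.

-r**2*cos(3*r**2)/6 + sin(3*r**2)/18 + C

Let u = r², du = 2r dr; rewrite as (1/2)∫ u^1·sin(3u) du.
Now integrate by parts 1 time.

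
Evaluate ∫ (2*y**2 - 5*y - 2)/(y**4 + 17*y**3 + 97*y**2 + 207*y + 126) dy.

Factor the denominator: (y + 1)*(y + 3)*(y + 6)*(y + 7).
Partial-fraction decomposition: -131/(24*(y + 7)) + 20/(3*(y + 6)) - 31/(24*(y + 3)) + 1/(12*(y + 1)).
Integrate each term: A/(y−a) contributes A·log|y−a|.

log(y + 1)/12 - 31*log(y + 3)/24 + 20*log(y + 6)/3 - 131*log(y + 7)/24 + C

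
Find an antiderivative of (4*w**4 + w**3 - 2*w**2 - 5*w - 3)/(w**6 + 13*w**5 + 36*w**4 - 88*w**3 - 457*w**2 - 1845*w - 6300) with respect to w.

Factor the denominator: (w - 4)*(w + 5)**2*(w + 7)*(w**2 + 9).
Partial-fraction decomposition: (60613*w - 125823)/(838100*(w**2 + 9)) - 9195/(2552*(w + 7)) + 652523/(187272*(w + 5)) - 2347/(612*(w + 5)**2) + 1033/(22275*(w - 4)).
Integrate each term; A/(w−a) gives A·log|w−a|; the (Bw+D)/(w²+p²) term gives a log and an atan.

1033*log(w - 4)/22275 + 652523*log(w + 5)/187272 - 9195*log(w + 7)/2552 + 60613*log(w**2 + 9)/1676200 - 41941*atan(w/3)/838100 + 2347/(612*w + 3060) + C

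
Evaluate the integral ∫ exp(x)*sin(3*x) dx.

Let I denote the integral. Integrate by parts with u = sin(3*x), dv = exp(x) dx, so v = exp(x): I = exp(x)*sin(3*x) − 3·∫ exp(x)*cos(3*x) dx.
Apply parts again with u = cos(3*x), dv = exp(x) dx: ∫ exp(x)*cos(3*x) dx = exp(x)*cos(3*x) + 3·I. Substituting back brings back I: I = exp(x)*sin(3*x) - 3*exp(x)*cos(3*x) − 9·I.
Solving for I: (1 + 9)·I equals the remaining terms, so I = (1/10)·(exp(x)*sin(3*x) - 3*exp(x)*cos(3*x)).

exp(x)*sin(3*x)/10 - 3*exp(x)*cos(3*x)/10 + C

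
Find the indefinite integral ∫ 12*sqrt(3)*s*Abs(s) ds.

4*sqrt(3)*s**2*Abs(s) + C

Let u = 3*s**2, so du = (6*s) ds.
Rewriting, the integral becomes 2·∫ √u du = 2·(2/3)u^(3/2).
Substituting back, u = 3*s**2.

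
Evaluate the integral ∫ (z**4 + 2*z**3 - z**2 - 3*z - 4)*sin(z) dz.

-z**4*cos(z) + 4*z**3*sin(z) - 2*z**3*cos(z) + 6*z**2*sin(z) + 13*z**2*cos(z) - 26*z*sin(z) + 15*z*cos(z) - 15*sin(z) - 22*cos(z) + C

Use integration by parts with u = z**4 + 2*z**3 - z**2 - 3*z - 4, dv = sin(z) dz, so v = -cos(z).
Apply parts 4 times (tabular method): alternate signs, differentiate u down to 0, integrate dv up.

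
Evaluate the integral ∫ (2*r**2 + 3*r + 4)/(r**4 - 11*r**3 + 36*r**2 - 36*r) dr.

-log(r)/9 + 47*log(r - 6)/36 - 31*log(r - 3)/9 + 9*log(r - 2)/4 + C

Factor the denominator: r*(r - 6)*(r - 3)*(r - 2).
Partial-fraction decomposition: 9/(4*(r - 2)) - 31/(9*(r - 3)) + 47/(36*(r - 6)) - 1/(9*r).
Integrate each term: A/(r−a) contributes A·log|r−a|.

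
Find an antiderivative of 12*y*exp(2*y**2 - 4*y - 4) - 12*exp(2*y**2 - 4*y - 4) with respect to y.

Let u = 2*y**2 - 4*y - 4, so du = (4*y - 4) dy.
Rewriting, the integral becomes 3·∫ e^u du = 3·e^u.
Substituting back, u = 2*y**2 - 4*y - 4.

3*exp(2*y**2 - 4*y - 4) + C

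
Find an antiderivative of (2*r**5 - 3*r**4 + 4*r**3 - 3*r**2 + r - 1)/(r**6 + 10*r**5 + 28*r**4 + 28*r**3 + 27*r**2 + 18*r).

Factor the denominator: r*(r + 1)*(r + 3)*(r + 6)*(r**2 + 1).
Partial-fraction decomposition: (17*r + 9)/(370*(r**2 + 1)) + 20419/(3330*(r + 6)) - 217/(45*(r + 3)) + 7/(10*(r + 1)) - 1/(18*r).
Integrate each term; A/(r−a) gives A·log|r−a|; the (Br+D)/(r²+p²) term gives a log and an atan.

-log(r)/18 + 7*log(r + 1)/10 - 217*log(r + 3)/45 + 20419*log(r + 6)/3330 + 17*log(r**2 + 1)/740 + 9*atan(r)/370 + C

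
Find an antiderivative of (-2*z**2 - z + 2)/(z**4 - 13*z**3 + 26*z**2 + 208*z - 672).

-103*log(z - 7)/33 + 19*log(z - 6)/5 - 17*log(z - 4)/24 + 13*log(z + 4)/440 + C

Factor the denominator: (z - 7)*(z - 6)*(z - 4)*(z + 4).
Partial-fraction decomposition: 13/(440*(z + 4)) - 17/(24*(z - 4)) + 19/(5*(z - 6)) - 103/(33*(z - 7)).
Integrate each term: A/(z−a) contributes A·log|z−a|.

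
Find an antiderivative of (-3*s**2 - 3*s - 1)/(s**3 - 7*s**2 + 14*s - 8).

-61*log(s - 4)/6 + 19*log(s - 2)/2 - 7*log(s - 1)/3 + C

Factor the denominator: (s - 4)*(s - 2)*(s - 1).
Partial-fraction decomposition: -7/(3*(s - 1)) + 19/(2*(s - 2)) - 61/(6*(s - 4)).
Integrate each term: A/(s−a) contributes A·log|s−a|.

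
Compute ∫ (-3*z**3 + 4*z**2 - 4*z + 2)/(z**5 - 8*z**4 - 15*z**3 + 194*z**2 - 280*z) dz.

-log(z)/140 - 859*log(z - 7)/1260 + 71*log(z - 4)/108 - log(z - 2)/10 + 71*log(z + 5)/540 + C

Factor the denominator: z*(z - 7)*(z - 4)*(z - 2)*(z + 5).
Partial-fraction decomposition: 71/(540*(z + 5)) - 1/(10*(z - 2)) + 71/(108*(z - 4)) - 859/(1260*(z - 7)) - 1/(140*z).
Integrate each term: A/(z−a) contributes A·log|z−a|.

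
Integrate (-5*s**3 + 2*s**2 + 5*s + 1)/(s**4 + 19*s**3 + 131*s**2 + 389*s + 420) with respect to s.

Factor the denominator: (s + 3)*(s + 4)*(s + 5)*(s + 7).
Partial-fraction decomposition: -593/(8*(s + 7)) + 651/(4*(s + 5)) - 111/(s + 4) + 139/(8*(s + 3)).
Integrate each term: A/(s−a) contributes A·log|s−a|.

139*log(s + 3)/8 - 111*log(s + 4) + 651*log(s + 5)/4 - 593*log(s + 7)/8 + C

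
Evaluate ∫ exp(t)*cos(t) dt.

Let I denote the integral. Integrate by parts with u = cos(t), dv = exp(t) dt, so v = exp(t): I = exp(t)*cos(t) + ∫ exp(t)*sin(t) dt.
Apply parts again with u = sin(t), dv = exp(t) dt: ∫ exp(t)*sin(t) dt = exp(t)*sin(t) − I. Substituting back brings back I: I = exp(t)*sin(t) + exp(t)*cos(t) − I.
Solving for I: (1 + 1)·I equals the remaining terms, so I = (1/2)·(exp(t)*sin(t) + exp(t)*cos(t)).

exp(t)*sin(t)/2 + exp(t)*cos(t)/2 + C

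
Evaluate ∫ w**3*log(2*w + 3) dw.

Use integration by parts with u = log(2*w + 3), dv = w**3 dw.
Then du = 2/(2*w + 3) dw and v = w**4/4.

w**4*log(2*w + 3)/4 - w**4/16 + w**3/8 - 9*w**2/32 + 27*w/32 - 81*log(2*w + 3)/64 + C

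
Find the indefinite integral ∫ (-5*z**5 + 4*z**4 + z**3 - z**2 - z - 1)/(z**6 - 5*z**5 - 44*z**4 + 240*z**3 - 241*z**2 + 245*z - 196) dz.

Factor the denominator: (z - 7)*(z - 4)*(z - 1)*(z + 7)*(z**2 + 1).
Partial-fraction decomposition: (z - 47)/(1700*(z**2 + 1)) - 93253/(61600*(z + 7)) - 1/(96*(z - 1)) + 1351/(561*(z - 4)) - 4943/(840*(z - 7)).
Integrate each term; A/(z−a) gives A·log|z−a|; the (Bz+D)/(z²+p²) term gives a log and an atan.

-4943*log(z - 7)/840 + 1351*log(z - 4)/561 - log(z - 1)/96 - 93253*log(z + 7)/61600 + log(z**2 + 1)/3400 - 47*atan(z)/1700 + C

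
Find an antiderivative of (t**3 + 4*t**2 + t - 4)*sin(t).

-t**3*cos(t) + 3*t**2*sin(t) - 4*t**2*cos(t) + 8*t*sin(t) + 5*t*cos(t) - 5*sin(t) + 12*cos(t) + C

Use integration by parts with u = t**3 + 4*t**2 + t - 4, dv = sin(t) dt, so v = -cos(t).
Apply parts 3 times (tabular method): alternate signs, differentiate u down to 0, integrate dv up.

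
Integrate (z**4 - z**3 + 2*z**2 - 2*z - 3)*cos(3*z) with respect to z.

z**4*sin(3*z)/3 - z**3*sin(3*z)/3 + 4*z**3*cos(3*z)/9 + 2*z**2*sin(3*z)/9 - z**2*cos(3*z)/3 - 4*z*sin(3*z)/9 + 4*z*cos(3*z)/27 - 85*sin(3*z)/81 - 4*cos(3*z)/27 + C

Use integration by parts with u = z**4 - z**3 + 2*z**2 - 2*z - 3, dv = cos(3*z) dz, so v = sin(3*z)/3.
Apply parts 4 times (tabular method): alternate signs, differentiate u down to 0, integrate dv up.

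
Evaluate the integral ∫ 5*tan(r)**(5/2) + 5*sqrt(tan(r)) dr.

10*tan(r)**(3/2)/3 + C

Let u = tan(r), so du = (tan(r)**2 + 1) dr.
Rewriting, the integral becomes 5·∫ √u du = 5·(2/3)u^(3/2).
Substituting back, u = tan(r).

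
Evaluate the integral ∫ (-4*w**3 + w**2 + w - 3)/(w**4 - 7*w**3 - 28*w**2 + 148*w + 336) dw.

Factor the denominator: (w - 7)*(w - 6)*(w + 2)*(w + 4).
Partial-fraction decomposition: -53/(44*(w + 4)) + 31/(144*(w + 2)) + 165/(16*(w - 6)) - 1319/(99*(w - 7)).
Integrate each term: A/(w−a) contributes A·log|w−a|.

-1319*log(w - 7)/99 + 165*log(w - 6)/16 + 31*log(w + 2)/144 - 53*log(w + 4)/44 + C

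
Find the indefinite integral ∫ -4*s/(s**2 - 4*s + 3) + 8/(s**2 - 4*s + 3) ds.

Let u = s**2 - 4*s + 3, so du = (2*s - 4) ds.
Rewriting, the integral becomes -2·∫ 1/u du = -2·log(u).
Substituting back, u = s**2 - 4*s + 3.

-2*log(s**2 - 4*s + 3) + C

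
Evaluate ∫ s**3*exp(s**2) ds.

(s**2 - 1)*exp(s**2)/2 + C

Let u = s², du = 2s ds; rewrite as (1/2)∫ u^1·exp(1u) du.
Now integrate by parts 1 time.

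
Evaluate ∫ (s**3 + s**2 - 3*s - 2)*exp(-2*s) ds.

(-4*s**3 - 10*s**2 + 2*s + 9)*exp(-2*s)/8 + C

Use integration by parts with u = s**3 + s**2 - 3*s - 2, dv = exp(-2*s) ds, so v = -exp(-2*s)/2.
Apply parts 3 times (tabular method): alternate signs, differentiate u down to 0, integrate dv up.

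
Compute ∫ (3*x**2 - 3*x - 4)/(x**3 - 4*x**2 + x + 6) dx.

7*log(x - 3)/2 - 2*log(x - 2)/3 + log(x + 1)/6 + C

Factor the denominator: (x - 3)*(x - 2)*(x + 1).
Partial-fraction decomposition: 1/(6*(x + 1)) - 2/(3*(x - 2)) + 7/(2*(x - 3)).
Integrate each term: A/(x−a) contributes A·log|x−a|.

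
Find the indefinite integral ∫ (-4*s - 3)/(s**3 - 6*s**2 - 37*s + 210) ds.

-31*log(s - 7)/26 + 23*log(s - 5)/22 + 21*log(s + 6)/143 + C

Factor the denominator: (s - 7)*(s - 5)*(s + 6).
Partial-fraction decomposition: 21/(143*(s + 6)) + 23/(22*(s - 5)) - 31/(26*(s - 7)).
Integrate each term: A/(s−a) contributes A·log|s−a|.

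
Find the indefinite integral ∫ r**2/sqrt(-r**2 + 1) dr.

-r*sqrt(-r**2 + 1)/2 + asin(r)/2 + C

Substitute r = sin(θ), so dr = cos(θ) dθ and the radical becomes sqrt(-r**2 + 1) = cos(θ) by the Pythagorean identity.
Integrate the resulting trig expression in θ, then back-substitute θ = asin(r), sin(θ) = r, cos(θ) = sqrt(-r**2 + 1) (absorbing any constant into C).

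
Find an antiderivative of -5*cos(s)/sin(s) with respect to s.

Let u = sin(s), so du = (cos(s)) ds.
Rewriting, the integral becomes -5·∫ 1/u du = -5·log(u).
Substituting back, u = sin(s).

-5*log(sin(s)) + C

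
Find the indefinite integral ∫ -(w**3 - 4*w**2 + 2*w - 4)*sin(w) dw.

Use integration by parts with u = w**3 - 4*w**2 + 2*w - 4, dv = -sin(w) dw, so v = cos(w).
Apply parts 3 times (tabular method): alternate signs, differentiate u down to 0, integrate dv up.

w**3*cos(w) - 3*w**2*sin(w) - 4*w**2*cos(w) + 8*w*sin(w) - 4*w*cos(w) + 4*sin(w) + 4*cos(w) + C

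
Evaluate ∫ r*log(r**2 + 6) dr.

r**2*log(r**2 + 6)/2 - r**2/2 + 3*log(r**2 + 6) + C

Let u = r**2 + 6, so du = (2*r) dr.
The integral becomes (1/2)·∫ log(u) du; integrate by parts with u′=log(u), dv′=du.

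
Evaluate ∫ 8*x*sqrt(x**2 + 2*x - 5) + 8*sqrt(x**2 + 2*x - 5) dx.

8*(x**2 + 2*x - 5)**(3/2)/3 + C

Let u = x**2 + 2*x - 5, so du = (2*x + 2) dx.
Rewriting, the integral becomes 4·∫ √u du = 4·(2/3)u^(3/2).
Substituting back, u = x**2 + 2*x - 5.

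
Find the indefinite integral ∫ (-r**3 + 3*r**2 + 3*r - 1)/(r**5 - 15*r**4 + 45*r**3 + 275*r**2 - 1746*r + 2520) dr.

Factor the denominator: (r - 7)*(r - 6)*(r - 4)*(r - 3)*(r + 5).
Partial-fraction decomposition: 23/(1188*(r + 5)) - 1/(12*(r - 3)) - 5/(54*(r - 4)) + 91/(66*(r - 6)) - 11/(9*(r - 7)).
Integrate each term: A/(r−a) contributes A·log|r−a|.

-11*log(r - 7)/9 + 91*log(r - 6)/66 - 5*log(r - 4)/54 - log(r - 3)/12 + 23*log(r + 5)/1188 + C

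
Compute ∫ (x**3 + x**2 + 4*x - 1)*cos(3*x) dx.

x**3*sin(3*x)/3 + x**2*sin(3*x)/3 + x**2*cos(3*x)/3 + 10*x*sin(3*x)/9 + 2*x*cos(3*x)/9 - 11*sin(3*x)/27 + 10*cos(3*x)/27 + C

Use integration by parts with u = x**3 + x**2 + 4*x - 1, dv = cos(3*x) dx, so v = sin(3*x)/3.
Apply parts 3 times (tabular method): alternate signs, differentiate u down to 0, integrate dv up.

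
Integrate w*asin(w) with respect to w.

Use integration by parts with u = arcsin(w), dv = w dw.
Then du = 1/sqrt(-w**2 + 1) dw.

w**2*asin(w)/2 + w*sqrt(-w**2 + 1)/4 - asin(w)/4 + C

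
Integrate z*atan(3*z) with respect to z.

z**2*atan(3*z)/2 - z/6 + atan(3*z)/18 + C

Use integration by parts with u = arctan(3*z), dv = z dz.
Then du = 3/(9*z**2 + 1) dz.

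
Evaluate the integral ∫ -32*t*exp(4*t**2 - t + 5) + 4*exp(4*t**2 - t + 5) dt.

Let u = 4*t**2 - t + 5, so du = (8*t - 1) dt.
Rewriting, the integral becomes -4·∫ e^u du = -4·e^u.
Substituting back, u = 4*t**2 - t + 5.

-4*exp(4*t**2 - t + 5) + C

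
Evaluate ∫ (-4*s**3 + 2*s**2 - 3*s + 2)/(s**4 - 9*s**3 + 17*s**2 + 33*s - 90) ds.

Factor the denominator: (s - 5)*(s - 3)**2*(s + 2).
Partial-fraction decomposition: -48/(175*(s + 2)) + 1281/(100*(s - 3)) + 97/(10*(s - 3)**2) - 463/(28*(s - 5)).
Integrate each term; A/(s−a) gives A·log|s−a|; A/(s−a)² gives −A/(s−a).

-463*log(s - 5)/28 + 1281*log(s - 3)/100 - 48*log(s + 2)/175 - 97/(10*s - 30) + C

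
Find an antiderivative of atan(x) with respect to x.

Use integration by parts with u = arctan(x), dv = dx.
Then du = 1/(x**2 + 1) dx.

x*atan(x) - log(x**2 + 1)/2 + C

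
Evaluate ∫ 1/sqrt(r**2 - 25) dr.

log(r + sqrt(r**2 - 25)) + C

Substitute r = 5·sec(θ), so dr = 5·sec(θ)*tan(θ) dθ and the radical becomes sqrt(r**2 - 25) = 5·tan(θ) by the Pythagorean identity.
Integrate the resulting trig expression in θ, then back-substitute sec(θ) = r/5, tan(θ) = sqrt(r**2 - 25)/5 (absorbing any constant into C).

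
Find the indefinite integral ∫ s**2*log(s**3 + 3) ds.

Let u = s**3 + 3, so du = (3*s**2) ds.
The integral becomes (1/3)·∫ log(u) du; integrate by parts with u′=log(u), dv′=du.

s**3*log(s**3 + 3)/3 - s**3/3 + log(s**3 + 3) + C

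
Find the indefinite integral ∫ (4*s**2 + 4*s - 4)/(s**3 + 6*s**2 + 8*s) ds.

-log(s)/2 - log(s + 2) + 11*log(s + 4)/2 + C

Factor the denominator: s*(s + 2)*(s + 4).
Partial-fraction decomposition: 11/(2*(s + 4)) - 1/(s + 2) - 1/(2*s).
Integrate each term: A/(s−a) contributes A·log|s−a|.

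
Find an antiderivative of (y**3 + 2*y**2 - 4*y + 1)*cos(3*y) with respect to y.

y**3*sin(3*y)/3 + 2*y**2*sin(3*y)/3 + y**2*cos(3*y)/3 - 14*y*sin(3*y)/9 + 4*y*cos(3*y)/9 + 5*sin(3*y)/27 - 14*cos(3*y)/27 + C

Use integration by parts with u = y**3 + 2*y**2 - 4*y + 1, dv = cos(3*y) dy, so v = sin(3*y)/3.
Apply parts 3 times (tabular method): alternate signs, differentiate u down to 0, integrate dv up.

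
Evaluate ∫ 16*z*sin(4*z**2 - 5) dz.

Let u = 4*z**2 - 5, so du = (8*z) dz.
Rewriting, the integral becomes 2·∫ sin(u) du = 2·-cos(u).
Substituting back, u = 4*z**2 - 5.

-2*cos(4*z**2 - 5) + C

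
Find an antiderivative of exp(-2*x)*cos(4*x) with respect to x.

exp(-2*x)*sin(4*x)/5 - exp(-2*x)*cos(4*x)/10 + C

Let I denote the integral. Integrate by parts with u = cos(4*x), dv = exp(-2*x) dx, so v = -exp(-2*x)/2: I = -exp(-2*x)*cos(4*x)/2 − 2·∫ exp(-2*x)*sin(4*x) dx.
Apply parts again with u = sin(4*x), dv = exp(-2*x) dx: ∫ exp(-2*x)*sin(4*x) dx = -exp(-2*x)*sin(4*x)/2 + 2·I. Substituting back brings back I: I = exp(-2*x)*sin(4*x) - exp(-2*x)*cos(4*x)/2 − 4·I.
Solving for I: (1 + 4)·I equals the remaining terms, so I = (1/5)·(exp(-2*x)*sin(4*x) - exp(-2*x)*cos(4*x)/2).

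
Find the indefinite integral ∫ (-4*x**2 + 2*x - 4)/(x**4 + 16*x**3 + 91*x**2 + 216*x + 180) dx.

Factor the denominator: (x + 2)*(x + 3)*(x + 5)*(x + 6).
Partial-fraction decomposition: 40/(3*(x + 6)) - 19/(x + 5) + 23/(3*(x + 3)) - 2/(x + 2).
Integrate each term: A/(x−a) contributes A·log|x−a|.

-2*log(x + 2) + 23*log(x + 3)/3 - 19*log(x + 5) + 40*log(x + 6)/3 + C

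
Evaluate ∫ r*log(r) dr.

r**2*log(r)/2 - r**2/4 + C

Use integration by parts with u = log(r), dv = r dr.
Then du = 1/r dr and v = r**2/2.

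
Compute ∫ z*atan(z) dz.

z**2*atan(z)/2 - z/2 + atan(z)/2 + C

Use integration by parts with u = arctan(z), dv = z dz.
Then du = 1/(z**2 + 1) dz.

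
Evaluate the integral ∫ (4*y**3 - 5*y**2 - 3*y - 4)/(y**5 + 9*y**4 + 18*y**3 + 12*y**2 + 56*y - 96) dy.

-8*log(y - 1)/175 + 41*log(y + 4)/25 - 103*log(y + 6)/56 + 49*log(y**2 + 4)/400 - 43*atan(y/2)/200 + C

Factor the denominator: (y - 1)*(y + 4)*(y + 6)*(y**2 + 4).
Partial-fraction decomposition: (49*y - 86)/(200*(y**2 + 4)) - 103/(56*(y + 6)) + 41/(25*(y + 4)) - 8/(175*(y - 1)).
Integrate each term; A/(y−a) gives A·log|y−a|; the (By+D)/(y²+p²) term gives a log and an atan.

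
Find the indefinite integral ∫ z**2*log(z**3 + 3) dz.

z**3*log(z**3 + 3)/3 - z**3/3 + log(z**3 + 3) + C

Let u = z**3 + 3, so du = (3*z**2) dz.
The integral becomes (1/3)·∫ log(u) du; integrate by parts with u′=log(u), dv′=du.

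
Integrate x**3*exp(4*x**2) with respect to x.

Let u = x², du = 2x dx; rewrite as (1/2)∫ u^1·exp(4u) du.
Now integrate by parts 1 time.

(4*x**2 - 1)*exp(4*x**2)/32 + C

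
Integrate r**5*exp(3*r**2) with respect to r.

(9*r**4 - 6*r**2 + 2)*exp(3*r**2)/54 + C

Let u = r², du = 2r dr; rewrite as (1/2)∫ u^2·exp(3u) du.
Now integrate by parts 2 times.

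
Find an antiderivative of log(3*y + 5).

Use integration by parts with u = log(3*y + 5), dv = dy.
Then du = 3/(3*y + 5) dy and v = y.

y*log(3*y + 5) - y + 5*log(3*y + 5)/3 + C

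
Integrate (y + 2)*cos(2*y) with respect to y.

y*sin(2*y)/2 + sin(2*y) + cos(2*y)/4 + C

Use integration by parts with u = y + 2, dv = cos(2*y) dy, so v = sin(2*y)/2.
Apply parts 1 times (tabular method): alternate signs, differentiate u down to 0, integrate dv up.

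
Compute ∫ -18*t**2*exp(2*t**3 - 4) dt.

Let u = 2*t**3 - 4, so du = (6*t**2) dt.
Rewriting, the integral becomes -3·∫ e^u du = -3·e^u.
Substituting back, u = 2*t**3 - 4.

-3*exp(2*t**3 - 4) + C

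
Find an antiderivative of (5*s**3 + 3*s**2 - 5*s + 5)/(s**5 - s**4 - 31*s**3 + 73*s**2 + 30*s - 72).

353*log(s - 4)/150 - 19*log(s - 3)/9 + 2*log(s - 1)/21 - log(s + 1)/25 - 937*log(s + 6)/3150 + C

Factor the denominator: (s - 4)*(s - 3)*(s - 1)*(s + 1)*(s + 6).
Partial-fraction decomposition: -937/(3150*(s + 6)) - 1/(25*(s + 1)) + 2/(21*(s - 1)) - 19/(9*(s - 3)) + 353/(150*(s - 4)).
Integrate each term: A/(s−a) contributes A·log|s−a|.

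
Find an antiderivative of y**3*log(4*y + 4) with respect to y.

y**4*log(4*y + 4)/4 - y**4/16 + y**3/12 - y**2/8 + y/4 - log(y + 1)/4 + C

Use integration by parts with u = log(4*y + 4), dv = y**3 dy.
Then du = 4/(4*y + 4) dy and v = y**4/4.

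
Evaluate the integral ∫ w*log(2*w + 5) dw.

w**2*log(2*w + 5)/2 - w**2/4 + 5*w/4 - 25*log(2*w + 5)/8 + C

Use integration by parts with u = log(2*w + 5), dv = w dw.
Then du = 2/(2*w + 5) dw and v = w**2/2.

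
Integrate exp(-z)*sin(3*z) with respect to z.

Let I denote the integral. Integrate by parts with u = sin(3*z), dv = exp(-z) dz, so v = -exp(-z): I = -exp(-z)*sin(3*z) + 3·∫ exp(-z)*cos(3*z) dz.
Apply parts again with u = cos(3*z), dv = exp(-z) dz: ∫ exp(-z)*cos(3*z) dz = -exp(-z)*cos(3*z) − 3·I. Substituting back brings back I: I = -exp(-z)*sin(3*z) - 3*exp(-z)*cos(3*z) − 9·I.
Solving for I: (1 + 9)·I equals the remaining terms, so I = (1/10)·(-exp(-z)*sin(3*z) - 3*exp(-z)*cos(3*z)).

-exp(-z)*sin(3*z)/10 - 3*exp(-z)*cos(3*z)/10 + C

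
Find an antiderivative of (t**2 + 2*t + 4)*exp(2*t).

(2*t**2 + 2*t + 7)*exp(2*t)/4 + C

Use integration by parts with u = t**2 + 2*t + 4, dv = exp(2*t) dt, so v = exp(2*t)/2.
Apply parts 2 times (tabular method): alternate signs, differentiate u down to 0, integrate dv up.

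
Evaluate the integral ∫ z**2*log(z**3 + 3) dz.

z**3*log(z**3 + 3)/3 - z**3/3 + log(z**3 + 3) + C

Let u = z**3 + 3, so du = (3*z**2) dz.
The integral becomes (1/3)·∫ log(u) du; integrate by parts with u′=log(u), dv′=du.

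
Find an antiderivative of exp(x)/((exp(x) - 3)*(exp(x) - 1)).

Let u = e^x, du = e^x dx.
The integral becomes ∫ du/((u-1)(u-3)); decompose into partial fractions.

log(exp(x) - 3)/2 - log(exp(x) - 1)/2 + C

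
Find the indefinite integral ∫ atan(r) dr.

Use integration by parts with u = arctan(r), dv = dr.
Then du = 1/(r**2 + 1) dr.

r*atan(r) - log(r**2 + 1)/2 + C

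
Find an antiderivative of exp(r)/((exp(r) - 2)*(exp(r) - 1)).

log(exp(r) - 2) - log(exp(r) - 1) + C

Let u = e^r, du = e^r dr.
The integral becomes ∫ du/((u-2)(u-1)); decompose into partial fractions.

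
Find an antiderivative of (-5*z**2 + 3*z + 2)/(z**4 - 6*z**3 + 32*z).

log(z)/16 - 19*log(z - 4)/48 + log(z + 2)/3 + 11/(4*z - 16) + C

Factor the denominator: z*(z - 4)**2*(z + 2).
Partial-fraction decomposition: 1/(3*(z + 2)) - 19/(48*(z - 4)) - 11/(4*(z - 4)**2) + 1/(16*z).
Integrate each term; A/(z−a) gives A·log|z−a|; A/(z−a)² gives −A/(z−a).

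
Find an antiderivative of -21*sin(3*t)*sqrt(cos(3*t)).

14*cos(3*t)**(3/2)/3 + C

Let u = cos(3*t), so du = (-3*sin(3*t)) dt.
Rewriting, the integral becomes 7·∫ √u du = 7·(2/3)u^(3/2).
Substituting back, u = cos(3*t).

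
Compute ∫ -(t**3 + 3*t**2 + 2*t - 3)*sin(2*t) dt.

Use integration by parts with u = t**3 + 3*t**2 + 2*t - 3, dv = -sin(2*t) dt, so v = cos(2*t)/2.
Apply parts 3 times (tabular method): alternate signs, differentiate u down to 0, integrate dv up.

t**3*cos(2*t)/2 - 3*t**2*sin(2*t)/4 + 3*t**2*cos(2*t)/2 - 3*t*sin(2*t)/2 + t*cos(2*t)/4 - sin(2*t)/8 - 9*cos(2*t)/4 + C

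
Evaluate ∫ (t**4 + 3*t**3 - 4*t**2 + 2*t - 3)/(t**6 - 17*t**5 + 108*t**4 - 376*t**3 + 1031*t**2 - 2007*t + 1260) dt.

3245*log(t - 7)/2088 - 907*log(t - 5)/272 + 389*log(t - 4)/225 + log(t - 1)/720 + 2473*log(t**2 + 9)/98600 - 2021*atan(t/3)/49300 + C

Factor the denominator: (t - 7)*(t - 5)*(t - 4)*(t - 1)*(t**2 + 9).
Partial-fraction decomposition: (2473*t - 6063)/(49300*(t**2 + 9)) + 1/(720*(t - 1)) + 389/(225*(t - 4)) - 907/(272*(t - 5)) + 3245/(2088*(t - 7)).
Integrate each term; A/(t−a) gives A·log|t−a|; the (Bt+D)/(t²+p²) term gives a log and an atan.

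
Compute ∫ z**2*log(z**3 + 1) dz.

Let u = z**3 + 1, so du = (3*z**2) dz.
The integral becomes (1/3)·∫ log(u) du; integrate by parts with u′=log(u), dv′=du.

z**3*log(z**3 + 1)/3 - z**3/3 + log(z**3 + 1)/3 + C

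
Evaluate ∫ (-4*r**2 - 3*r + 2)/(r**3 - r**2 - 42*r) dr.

Factor the denominator: r*(r - 7)*(r + 6).
Partial-fraction decomposition: -62/(39*(r + 6)) - 215/(91*(r - 7)) - 1/(21*r).
Integrate each term: A/(r−a) contributes A·log|r−a|.

-log(r)/21 - 215*log(r - 7)/91 - 62*log(r + 6)/39 + C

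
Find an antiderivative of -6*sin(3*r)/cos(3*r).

2*log(cos(3*r)) + C

Let u = cos(3*r), so du = (-3*sin(3*r)) dr.
Rewriting, the integral becomes 2·∫ 1/u du = 2·log(u).
Substituting back, u = cos(3*r).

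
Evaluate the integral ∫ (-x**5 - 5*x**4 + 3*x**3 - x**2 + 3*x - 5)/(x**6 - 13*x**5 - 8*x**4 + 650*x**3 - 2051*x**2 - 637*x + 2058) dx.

68183*log(x - 7)/2352 - 13631*log(x - 6)/455 + log(x - 1)/480 - log(x + 1)/336 - 1849*log(x + 7)/61152 + 1159/(28*x - 196) + C

Factor the denominator: (x - 7)**2*(x - 6)*(x - 1)*(x + 1)*(x + 7).
Partial-fraction decomposition: -1849/(61152*(x + 7)) - 1/(336*(x + 1)) + 1/(480*(x - 1)) - 13631/(455*(x - 6)) + 68183/(2352*(x - 7)) - 1159/(28*(x - 7)**2).
Integrate each term; A/(x−a) gives A·log|x−a|; A/(x−a)² gives −A/(x−a).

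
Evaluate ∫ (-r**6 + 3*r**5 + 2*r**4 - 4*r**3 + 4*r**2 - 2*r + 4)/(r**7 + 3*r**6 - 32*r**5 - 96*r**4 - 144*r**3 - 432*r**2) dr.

Factor the denominator: r**2*(r - 6)*(r + 3)*(r + 6)*(r**2 + 4).
Partial-fraction decomposition: (51*r + 250)/(1040*(r**2 + 4)) - 1037/(810*(r + 6)) + 1142/(3159*(r + 3)) - 2683/(19440*(r - 6)) + 5/(648*r) - 1/(108*r**2).
Integrate each term; A/(r−a) gives A·log|r−a|; the (Br+D)/(r²+p²) term gives a log and an atan.

5*log(r)/648 - 2683*log(r - 6)/19440 + 1142*log(r + 3)/3159 - 1037*log(r + 6)/810 + 51*log(r**2 + 4)/2080 + 25*atan(r/2)/208 + 1/(108*r) + C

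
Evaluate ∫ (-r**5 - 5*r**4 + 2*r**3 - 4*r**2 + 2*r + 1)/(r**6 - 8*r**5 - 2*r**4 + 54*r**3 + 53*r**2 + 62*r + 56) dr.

Factor the denominator: (r - 7)*(r - 4)*(r + 1)*(r + 2)*(r**2 + 1).
Partial-fraction decomposition: -(6*r + 7)/(850*(r**2 + 1)) + 83/(270*(r + 2)) - 11/(80*(r + 1)) + 2231/(1530*(r - 4)) - 28307/(10800*(r - 7)).
Integrate each term; A/(r−a) gives A·log|r−a|; the (Br+D)/(r²+p²) term gives a log and an atan.

-28307*log(r - 7)/10800 + 2231*log(r - 4)/1530 - 11*log(r + 1)/80 + 83*log(r + 2)/270 - 3*log(r**2 + 1)/850 - 7*atan(r)/850 + C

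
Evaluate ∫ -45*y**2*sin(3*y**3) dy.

Let u = 3*y**3, so du = (9*y**2) dy.
Rewriting, the integral becomes -5·∫ sin(u) du = -5·-cos(u).
Substituting back, u = 3*y**3.

5*cos(3*y**3) + C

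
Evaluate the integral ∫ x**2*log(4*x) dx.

x**3*(log(x) + 2*log(2))/3 - x**3/9 + C

Use integration by parts with u = log(4*x), dv = x**2 dx.
Then du = 1/x dx and v = x**3/3.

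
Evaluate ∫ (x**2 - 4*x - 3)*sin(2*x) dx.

-x**2*cos(2*x)/2 + x*sin(2*x)/2 + 2*x*cos(2*x) - sin(2*x) + 7*cos(2*x)/4 + C

Use integration by parts with u = x**2 - 4*x - 3, dv = sin(2*x) dx, so v = -cos(2*x)/2.
Apply parts 2 times (tabular method): alternate signs, differentiate u down to 0, integrate dv up.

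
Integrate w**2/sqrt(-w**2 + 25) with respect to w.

Substitute w = 5·sin(θ), so dw = 5·cos(θ) dθ and the radical becomes sqrt(-w**2 + 25) = 5·cos(θ) by the Pythagorean identity.
Integrate the resulting trig expression in θ, then back-substitute θ = asin(w/5), sin(θ) = w/5, cos(θ) = sqrt(-w**2 + 25)/5 (absorbing any constant into C).

-w*sqrt(-w**2 + 25)/2 + 25*asin(w/5)/2 + C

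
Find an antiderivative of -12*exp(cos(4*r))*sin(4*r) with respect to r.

Let u = cos(4*r), so du = (-4*sin(4*r)) dr.
Rewriting, the integral becomes 3·∫ e^u du = 3·e^u.
Substituting back, u = cos(4*r).

3*exp(cos(4*r)) + C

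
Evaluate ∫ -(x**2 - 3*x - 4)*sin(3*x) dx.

x**2*cos(3*x)/3 - 2*x*sin(3*x)/9 - x*cos(3*x) + sin(3*x)/3 - 38*cos(3*x)/27 + C

Use integration by parts with u = x**2 - 3*x - 4, dv = -sin(3*x) dx, so v = cos(3*x)/3.
Apply parts 2 times (tabular method): alternate signs, differentiate u down to 0, integrate dv up.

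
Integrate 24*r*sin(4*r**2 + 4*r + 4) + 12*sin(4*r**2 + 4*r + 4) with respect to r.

Let u = 4*r**2 + 4*r + 4, so du = (8*r + 4) dr.
Rewriting, the integral becomes 3·∫ sin(u) du = 3·-cos(u).
Substituting back, u = 4*r**2 + 4*r + 4.

-3*cos(4*r**2 + 4*r + 4) + C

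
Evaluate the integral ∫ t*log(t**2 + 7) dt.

t**2*log(t**2 + 7)/2 - t**2/2 + 7*log(t**2 + 7)/2 + C

Let u = t**2 + 7, so du = (2*t) dt.
The integral becomes (1/2)·∫ log(u) du; integrate by parts with u′=log(u), dv′=du.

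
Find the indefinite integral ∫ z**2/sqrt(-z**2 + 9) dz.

-z*sqrt(-z**2 + 9)/2 + 9*asin(z/3)/2 + C

Substitute z = 3·sin(θ), so dz = 3·cos(θ) dθ and the radical becomes sqrt(-z**2 + 9) = 3·cos(θ) by the Pythagorean identity.
Integrate the resulting trig expression in θ, then back-substitute θ = asin(z/3), sin(θ) = z/3, cos(θ) = sqrt(-z**2 + 9)/3 (absorbing any constant into C).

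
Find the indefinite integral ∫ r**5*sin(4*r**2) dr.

-r**4*cos(4*r**2)/8 + r**2*sin(4*r**2)/16 + cos(4*r**2)/64 + C

Let u = r², du = 2r dr; rewrite as (1/2)∫ u^2·sin(4u) du.
Now integrate by parts 2 times.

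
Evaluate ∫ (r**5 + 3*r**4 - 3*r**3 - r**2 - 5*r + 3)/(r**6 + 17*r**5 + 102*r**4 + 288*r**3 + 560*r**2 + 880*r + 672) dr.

-1011*log(r + 2)/3200 - 3243*log(r + 6)/640 + 162*log(r + 7)/25 - 31*log(r**2 + 4)/640 + 3*atan(r/2)/320 - 49/(160*r + 320) + C

Factor the denominator: (r + 2)**2*(r + 6)*(r + 7)*(r**2 + 4).
Partial-fraction decomposition: -(31*r - 6)/(320*(r**2 + 4)) + 162/(25*(r + 7)) - 3243/(640*(r + 6)) - 1011/(3200*(r + 2)) + 49/(160*(r + 2)**2).
Integrate each term; A/(r−a) gives A·log|r−a|; the (Br+D)/(r²+p²) term gives a log and an atan.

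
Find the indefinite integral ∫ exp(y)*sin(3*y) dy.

exp(y)*sin(3*y)/10 - 3*exp(y)*cos(3*y)/10 + C

Let I denote the integral. Integrate by parts with u = sin(3*y), dv = exp(y) dy, so v = exp(y): I = exp(y)*sin(3*y) − 3·∫ exp(y)*cos(3*y) dy.
Apply parts again with u = cos(3*y), dv = exp(y) dy: ∫ exp(y)*cos(3*y) dy = exp(y)*cos(3*y) + 3·I. Substituting back brings back I: I = exp(y)*sin(3*y) - 3*exp(y)*cos(3*y) − 9·I.
Solving for I: (1 + 9)·I equals the remaining terms, so I = (1/10)·(exp(y)*sin(3*y) - 3*exp(y)*cos(3*y)).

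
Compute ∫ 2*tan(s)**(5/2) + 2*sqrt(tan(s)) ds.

Let u = tan(s), so du = (tan(s)**2 + 1) ds.
Rewriting, the integral becomes 2·∫ √u du = 2·(2/3)u^(3/2).
Substituting back, u = tan(s).

4*tan(s)**(3/2)/3 + C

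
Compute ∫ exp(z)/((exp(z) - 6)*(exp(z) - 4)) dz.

log(exp(z) - 6)/2 - log(exp(z) - 4)/2 + C

Let u = e^z, du = e^z dz.
The integral becomes ∫ du/((u-4)(u-6)); decompose into partial fractions.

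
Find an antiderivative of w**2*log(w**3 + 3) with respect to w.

Let u = w**3 + 3, so du = (3*w**2) dw.
The integral becomes (1/3)·∫ log(u) du; integrate by parts with u′=log(u), dv′=du.

w**3*log(w**3 + 3)/3 - w**3/3 + log(w**3 + 3) + C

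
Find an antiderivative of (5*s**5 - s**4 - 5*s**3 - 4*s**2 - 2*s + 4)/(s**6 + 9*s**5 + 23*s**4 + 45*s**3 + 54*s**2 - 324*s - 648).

Factor the denominator: (s - 2)*(s + 2)*(s + 3)*(s + 6)*(s**2 + 9).
Partial-fraction decomposition: -(489*s + 3991)/(1170*(s**2 + 9)) + 4903/(540*(s + 6)) - 1187/(270*(s + 3)) + 9/(13*(s + 2)) + 11/(260*(s - 2)).
Integrate each term; A/(s−a) gives A·log|s−a|; the (Bs+D)/(s²+p²) term gives a log and an atan.

11*log(s - 2)/260 + 9*log(s + 2)/13 - 1187*log(s + 3)/270 + 4903*log(s + 6)/540 - 163*log(s**2 + 9)/780 - 307*atan(s/3)/270 + C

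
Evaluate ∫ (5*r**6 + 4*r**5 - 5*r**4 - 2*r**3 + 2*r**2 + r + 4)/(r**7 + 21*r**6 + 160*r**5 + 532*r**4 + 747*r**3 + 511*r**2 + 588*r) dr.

Factor the denominator: r*(r + 3)*(r + 4)*(r + 7)**2*(r**2 + 1).
Partial-fraction decomposition: (r + 693)/(42500*(r**2 + 1)) - 14769501/(980000*(r + 7)) - 169931/(1400*(r + 7)**2) + 424/(17*(r + 4)) - 2341/(480*(r + 3)) + 1/(147*r).
Integrate each term; A/(r−a) gives A·log|r−a|; the (Br+D)/(r²+p²) term gives a log and an atan.

log(r)/147 - 2341*log(r + 3)/480 + 424*log(r + 4)/17 - 14769501*log(r + 7)/980000 + log(r**2 + 1)/85000 + 693*atan(r)/42500 + 169931/(1400*r + 9800) + C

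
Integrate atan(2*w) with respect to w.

w*atan(2*w) - log(4*w**2 + 1)/4 + C

Use integration by parts with u = arctan(2*w), dv = dw.
Then du = 2/(4*w**2 + 1) dw.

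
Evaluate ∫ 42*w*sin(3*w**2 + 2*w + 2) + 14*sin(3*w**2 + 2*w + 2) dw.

Let u = 3*w**2 + 2*w + 2, so du = (6*w + 2) dw.
Rewriting, the integral becomes 7·∫ sin(u) du = 7·-cos(u).
Substituting back, u = 3*w**2 + 2*w + 2.

-7*cos(3*w**2 + 2*w + 2) + C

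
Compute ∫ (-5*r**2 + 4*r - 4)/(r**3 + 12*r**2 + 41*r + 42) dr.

-32*log(r + 2)/5 + 61*log(r + 3)/4 - 277*log(r + 7)/20 + C

Factor the denominator: (r + 2)*(r + 3)*(r + 7).
Partial-fraction decomposition: -277/(20*(r + 7)) + 61/(4*(r + 3)) - 32/(5*(r + 2)).
Integrate each term: A/(r−a) contributes A·log|r−a|.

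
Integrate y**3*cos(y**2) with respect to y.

y**2*sin(y**2)/2 + cos(y**2)/2 + C

Let u = y², du = 2y dy; rewrite as (1/2)∫ u^1·cos(1u) du.
Now integrate by parts 1 time.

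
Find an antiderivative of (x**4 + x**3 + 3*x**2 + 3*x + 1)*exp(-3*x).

Use integration by parts with u = x**4 + x**3 + 3*x**2 + 3*x + 1, dv = exp(-3*x) dx, so v = -exp(-3*x)/3.
Apply parts 4 times (tabular method): alternate signs, differentiate u down to 0, integrate dv up.

(-27*x**4 - 63*x**3 - 144*x**2 - 177*x - 86)*exp(-3*x)/81 + C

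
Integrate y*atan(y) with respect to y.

Use integration by parts with u = arctan(y), dv = y dy.
Then du = 1/(y**2 + 1) dy.

y**2*atan(y)/2 - y/2 + atan(y)/2 + C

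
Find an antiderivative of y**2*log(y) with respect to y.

Use integration by parts with u = log(y), dv = y**2 dy.
Then du = 1/y dy and v = y**3/3.

y**3*log(y)/3 - y**3/9 + C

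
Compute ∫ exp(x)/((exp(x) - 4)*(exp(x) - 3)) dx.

Let u = e^x, du = e^x dx.
The integral becomes ∫ du/((u-4)(u-3)); decompose into partial fractions.

log(exp(x) - 4) - log(exp(x) - 3) + C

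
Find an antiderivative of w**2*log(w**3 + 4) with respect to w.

w**3*log(w**3 + 4)/3 - w**3/3 + 4*log(w**3 + 4)/3 + C

Let u = w**3 + 4, so du = (3*w**2) dw.
The integral becomes (1/3)·∫ log(u) du; integrate by parts with u′=log(u), dv′=du.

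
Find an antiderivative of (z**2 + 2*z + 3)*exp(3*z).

Use integration by parts with u = z**2 + 2*z + 3, dv = exp(3*z) dz, so v = exp(3*z)/3.
Apply parts 2 times (tabular method): alternate signs, differentiate u down to 0, integrate dv up.

(9*z**2 + 12*z + 23)*exp(3*z)/27 + C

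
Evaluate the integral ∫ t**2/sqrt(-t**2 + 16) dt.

Substitute t = 4·sin(θ), so dt = 4·cos(θ) dθ and the radical becomes sqrt(-t**2 + 16) = 4·cos(θ) by the Pythagorean identity.
Integrate the resulting trig expression in θ, then back-substitute θ = asin(t/4), sin(θ) = t/4, cos(θ) = sqrt(-t**2 + 16)/4 (absorbing any constant into C).

-t*sqrt(-t**2 + 16)/2 + 8*asin(t/4) + C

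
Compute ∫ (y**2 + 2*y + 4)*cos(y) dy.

Use integration by parts with u = y**2 + 2*y + 4, dv = cos(y) dy, so v = sin(y).
Apply parts 2 times (tabular method): alternate signs, differentiate u down to 0, integrate dv up.

y**2*sin(y) + 2*y*sin(y) + 2*y*cos(y) + 2*sin(y) + 2*cos(y) + C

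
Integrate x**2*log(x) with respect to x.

Use integration by parts with u = log(x), dv = x**2 dx.
Then du = 1/x dx and v = x**3/3.

x**3*log(x)/3 - x**3/9 + C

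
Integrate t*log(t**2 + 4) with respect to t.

t**2*log(t**2 + 4)/2 - t**2/2 + 2*log(t**2 + 4) + C

Let u = t**2 + 4, so du = (2*t) dt.
The integral becomes (1/2)·∫ log(u) du; integrate by parts with u′=log(u), dv′=du.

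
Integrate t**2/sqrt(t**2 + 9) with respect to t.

Substitute t = 3·tan(θ), so dt = 3·sec(θ)^2 dθ and the radical becomes sqrt(t**2 + 9) = 3·sec(θ) by the Pythagorean identity.
Integrate the resulting trig expression in θ, then back-substitute tan(θ) = t/3, sec(θ) = sqrt(t**2 + 9)/3 (absorbing any constant into C).

t*sqrt(t**2 + 9)/2 - 9*log(t + sqrt(t**2 + 9))/2 + C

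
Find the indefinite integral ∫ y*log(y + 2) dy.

Use integration by parts with u = log(y + 2), dv = y dy.
Then du = 1/(y + 2) dy and v = y**2/2.

y**2*log(y + 2)/2 - y**2/4 + y - 2*log(y + 2) + C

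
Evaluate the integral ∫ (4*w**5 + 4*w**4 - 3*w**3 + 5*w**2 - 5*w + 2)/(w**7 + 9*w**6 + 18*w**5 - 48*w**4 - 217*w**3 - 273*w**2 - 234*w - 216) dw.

1247*log(w - 3)/12600 + 4*log(w + 2)/25 + 4109*log(w + 3)/360 - 1389*log(w + 4)/119 - log(w**2 + 1)/3400 - 13*atan(w)/1700 + 101/(12*w + 36) + C

Factor the denominator: (w - 3)*(w + 2)*(w + 3)**2*(w + 4)*(w**2 + 1).
Partial-fraction decomposition: -(w + 13)/(1700*(w**2 + 1)) - 1389/(119*(w + 4)) + 4109/(360*(w + 3)) - 101/(12*(w + 3)**2) + 4/(25*(w + 2)) + 1247/(12600*(w - 3)).
Integrate each term; A/(w−a) gives A·log|w−a|; the (Bw+D)/(w²+p²) term gives a log and an atan.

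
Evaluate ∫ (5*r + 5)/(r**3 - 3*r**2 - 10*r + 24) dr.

25*log(r - 4)/14 - 3*log(r - 2)/2 - 2*log(r + 3)/7 + C

Factor the denominator: (r - 4)*(r - 2)*(r + 3).
Partial-fraction decomposition: -2/(7*(r + 3)) - 3/(2*(r - 2)) + 25/(14*(r - 4)).
Integrate each term: A/(r−a) contributes A·log|r−a|.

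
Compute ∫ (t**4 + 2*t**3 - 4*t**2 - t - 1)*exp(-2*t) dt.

Use integration by parts with u = t**4 + 2*t**3 - 4*t**2 - t - 1, dv = exp(-2*t) dt, so v = -exp(-2*t)/2.
Apply parts 4 times (tabular method): alternate signs, differentiate u down to 0, integrate dv up.

(-2*t**4 - 8*t**3 - 4*t**2 - 2*t + 1)*exp(-2*t)/4 + C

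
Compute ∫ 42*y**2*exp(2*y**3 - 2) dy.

7*exp(2*y**3 - 2) + C

Let u = 2*y**3 - 2, so du = (6*y**2) dy.
Rewriting, the integral becomes 7·∫ e^u du = 7·e^u.
Substituting back, u = 2*y**3 - 2.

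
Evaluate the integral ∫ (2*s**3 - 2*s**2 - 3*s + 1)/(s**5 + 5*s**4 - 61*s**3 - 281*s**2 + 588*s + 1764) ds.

Factor the denominator: (s - 7)*(s - 3)*(s + 2)*(s + 6)*(s + 7).
Partial-fraction decomposition: -381/(350*(s + 7)) + 485/(468*(s + 6)) - 17/(900*(s + 2)) - 7/(450*(s - 3)) + 71/(819*(s - 7)).
Integrate each term: A/(s−a) contributes A·log|s−a|.

71*log(s - 7)/819 - 7*log(s - 3)/450 - 17*log(s + 2)/900 + 485*log(s + 6)/468 - 381*log(s + 7)/350 + C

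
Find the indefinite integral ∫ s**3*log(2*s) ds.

Use integration by parts with u = log(2*s), dv = s**3 ds.
Then du = 1/s ds and v = s**4/4.

s**4*(log(s) + log(2))/4 - s**4/16 + C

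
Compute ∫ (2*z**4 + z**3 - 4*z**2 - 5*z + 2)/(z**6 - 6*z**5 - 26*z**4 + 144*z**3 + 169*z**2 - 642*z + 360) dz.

Factor the denominator: (z - 6)*(z - 5)*(z - 1)**2*(z + 3)*(z + 4).
Partial-fraction decomposition: -203/(1125*(z + 4)) + 29/(288*(z + 3)) - 1/(200*(z - 1)) - 1/(100*(z - 1)**2) - 313/(288*(z - 5)) + 1318/(1125*(z - 6)).
Integrate each term; A/(z−a) gives A·log|z−a|; A/(z−a)² gives −A/(z−a).

1318*log(z - 6)/1125 - 313*log(z - 5)/288 - log(z - 1)/200 + 29*log(z + 3)/288 - 203*log(z + 4)/1125 + 1/(100*z - 100) + C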